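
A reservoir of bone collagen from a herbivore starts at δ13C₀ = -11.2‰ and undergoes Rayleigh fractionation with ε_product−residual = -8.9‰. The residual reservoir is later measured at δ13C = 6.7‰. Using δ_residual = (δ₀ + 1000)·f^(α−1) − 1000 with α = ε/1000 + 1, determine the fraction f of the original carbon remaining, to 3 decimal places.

0.133

α − 1 = ε/1000 = -0.0089
(δ_res + 1000)/(δ₀ + 1000) = (6.7 + 1000)/(-11.2 + 1000) = 1006.7/988.8 = 1.018103
f = 1.018103^(1/-0.0089) = exp(ln(1.018103)/-0.0089) = exp(0.01794/-0.0089)
f = exp(-2.0158) = 0.1332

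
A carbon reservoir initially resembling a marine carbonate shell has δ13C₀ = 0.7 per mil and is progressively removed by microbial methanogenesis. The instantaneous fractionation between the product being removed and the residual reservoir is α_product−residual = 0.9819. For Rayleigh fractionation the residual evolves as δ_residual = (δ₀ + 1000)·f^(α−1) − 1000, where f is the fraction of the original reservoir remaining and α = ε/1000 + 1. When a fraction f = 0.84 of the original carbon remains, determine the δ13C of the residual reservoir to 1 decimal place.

Rayleigh residual: δ_res = (δ₀ + 1000)·f^(α−1) − 1000
α − 1 = -0.01810
f^(α−1) = 0.84^(-0.01810) = 1.003161
δ_res = (0.7 + 1000) × 1.003161 − 1000 = 1003.863 − 1000 = 3.86 per mil

3.9 per mil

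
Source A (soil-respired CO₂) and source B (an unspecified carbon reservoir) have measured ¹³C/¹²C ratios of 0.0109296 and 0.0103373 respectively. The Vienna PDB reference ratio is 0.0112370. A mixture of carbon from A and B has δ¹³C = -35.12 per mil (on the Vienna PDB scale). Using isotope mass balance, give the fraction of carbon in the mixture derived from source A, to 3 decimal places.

δ_A = (0.0109296/0.0112370 − 1)×1000 = (0.972644 − 1)×1000 = -27.356 per mil
δ_B = (0.0103373/0.0112370 − 1)×1000 = (0.919934 − 1)×1000 = -80.066 per mil
f_A = (δ_mix − δ_B)/(δ_A − δ_B) = (-35.12 − (-80.066))/(-27.356 − (-80.066))
f_A = 44.946 / 52.710 = 0.8527

0.853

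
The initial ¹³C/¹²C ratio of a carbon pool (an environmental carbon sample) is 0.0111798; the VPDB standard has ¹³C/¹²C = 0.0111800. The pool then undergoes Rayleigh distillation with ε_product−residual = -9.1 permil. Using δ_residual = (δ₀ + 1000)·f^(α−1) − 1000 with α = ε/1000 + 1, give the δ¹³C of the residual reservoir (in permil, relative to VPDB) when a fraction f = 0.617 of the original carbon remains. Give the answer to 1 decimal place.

δ₀ = (0.0111798/0.0111800 − 1)×1000 = (0.999982 − 1)×1000 = -0.018 permil
α − 1 = ε/1000 = -0.0091
f^(α−1) = 0.617^(-0.0091) = 1.004404
δ_res = (-0.018 + 1000) × 1.004404 − 1000 = 1004.386 − 1000 = 4.39 permil

4.4 permil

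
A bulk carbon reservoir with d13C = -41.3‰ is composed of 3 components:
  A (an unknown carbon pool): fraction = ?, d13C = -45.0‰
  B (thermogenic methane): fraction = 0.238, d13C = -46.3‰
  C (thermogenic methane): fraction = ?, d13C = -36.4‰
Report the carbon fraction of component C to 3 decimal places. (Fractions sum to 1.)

Let f_C and f_A be the unknown fractions; fractions sum to 1 so f_C + f_A = 0.762.
Mass balance: Σ fᵢ·δᵢ = δ_bulk ⇒ f_C·(-36.4) + f_A·(-45.0) = -41.3 − (-11.019) = -30.281
Substitute f_A = 0.762 − f_C:
f_C·(-36.4 − -45.0) = -30.281 − 0.762×(-45.0) = 4.009
f_C = 4.009 / 8.6 = 0.4662

0.466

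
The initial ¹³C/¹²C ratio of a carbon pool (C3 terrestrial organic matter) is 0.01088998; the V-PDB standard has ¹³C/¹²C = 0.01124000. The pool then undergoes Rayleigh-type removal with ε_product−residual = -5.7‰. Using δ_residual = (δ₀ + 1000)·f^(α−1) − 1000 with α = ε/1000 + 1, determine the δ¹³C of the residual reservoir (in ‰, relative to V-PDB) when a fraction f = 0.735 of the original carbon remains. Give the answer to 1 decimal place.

-29.4‰

δ₀ = (0.01088998/0.01124000 − 1)×1000 = (0.968859 − 1)×1000 = -31.141‰
α − 1 = ε/1000 = -0.0057
f^(α−1) = 0.735^(-0.0057) = 1.001756
δ_res = (-31.141 + 1000) × 1.001756 − 1000 = 970.561 − 1000 = -29.44‰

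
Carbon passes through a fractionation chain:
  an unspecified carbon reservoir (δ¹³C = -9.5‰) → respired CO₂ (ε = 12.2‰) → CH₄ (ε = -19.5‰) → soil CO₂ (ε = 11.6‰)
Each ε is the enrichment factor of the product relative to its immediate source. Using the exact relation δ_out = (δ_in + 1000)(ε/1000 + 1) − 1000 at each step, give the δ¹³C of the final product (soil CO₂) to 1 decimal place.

-5.6‰

step 1: δ = (-9.50 + 1000)·(12.2/1000 + 1) − 1000 = 2.58‰
step 2: δ = (2.58 + 1000)·(-19.5/1000 + 1) − 1000 = -16.97‰
step 3: δ = (-16.97 + 1000)·(11.6/1000 + 1) − 1000 = -5.56‰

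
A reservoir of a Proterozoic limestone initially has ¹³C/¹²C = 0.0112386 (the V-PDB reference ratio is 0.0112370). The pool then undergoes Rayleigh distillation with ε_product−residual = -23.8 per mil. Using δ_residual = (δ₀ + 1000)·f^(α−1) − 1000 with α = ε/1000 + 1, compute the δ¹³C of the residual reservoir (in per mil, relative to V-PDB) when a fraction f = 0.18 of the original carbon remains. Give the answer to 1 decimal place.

δ₀ = (0.0112386/0.0112370 − 1)×1000 = (1.000142 − 1)×1000 = 0.142 per mil
α − 1 = ε/1000 = -0.0238
f^(α−1) = 0.18^(-0.0238) = 1.041656
δ_res = (0.142 + 1000) × 1.041656 − 1000 = 1041.805 − 1000 = 41.80 per mil

41.8 per mil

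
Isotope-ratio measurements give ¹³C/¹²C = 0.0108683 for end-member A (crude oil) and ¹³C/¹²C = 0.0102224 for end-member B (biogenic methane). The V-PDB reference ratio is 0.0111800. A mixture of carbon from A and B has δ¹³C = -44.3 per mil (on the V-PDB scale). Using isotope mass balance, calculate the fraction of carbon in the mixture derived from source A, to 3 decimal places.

δ_A = (0.0108683/0.0111800 − 1)×1000 = (0.972120 − 1)×1000 = -27.880 per mil
δ_B = (0.0102224/0.0111800 − 1)×1000 = (0.914347 − 1)×1000 = -85.653 per mil
f_A = (δ_mix − δ_B)/(δ_A − δ_B) = (-44.3 − (-85.653))/(-27.880 − (-85.653))
f_A = 41.353 / 57.773 = 0.7158

0.716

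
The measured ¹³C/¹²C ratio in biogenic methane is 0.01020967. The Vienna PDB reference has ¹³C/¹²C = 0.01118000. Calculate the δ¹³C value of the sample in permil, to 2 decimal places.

-86.79 permil

δ¹³C = (R_sample / R_standard − 1) × 1000
R_sample / R_standard = 0.01020967 / 0.01118000 = 0.913208
δ¹³C = (0.913208 − 1) × 1000 = -86.792 permil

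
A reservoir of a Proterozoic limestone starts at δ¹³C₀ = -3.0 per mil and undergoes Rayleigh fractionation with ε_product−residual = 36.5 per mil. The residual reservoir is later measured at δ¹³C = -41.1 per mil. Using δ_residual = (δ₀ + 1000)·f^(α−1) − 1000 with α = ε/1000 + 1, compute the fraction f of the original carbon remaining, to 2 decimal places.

α − 1 = ε/1000 = 0.0365
(δ_res + 1000)/(δ₀ + 1000) = (-41.1 + 1000)/(-3.0 + 1000) = 958.9/997.0 = 0.961785
f = 0.961785^(1/0.0365) = exp(ln(0.961785)/0.0365) = exp(-0.03896/0.0365)
f = exp(-1.0675) = 0.3439

0.34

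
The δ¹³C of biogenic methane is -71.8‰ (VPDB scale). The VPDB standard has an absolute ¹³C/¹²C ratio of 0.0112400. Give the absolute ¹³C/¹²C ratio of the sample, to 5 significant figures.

R_sample = R_standard × (δ¹³C/1000 + 1)
R_sample = 0.0112400 × (-71.8/1000 + 1) = 0.0112400 × 0.928200
R_sample = 0.0104330

0.010433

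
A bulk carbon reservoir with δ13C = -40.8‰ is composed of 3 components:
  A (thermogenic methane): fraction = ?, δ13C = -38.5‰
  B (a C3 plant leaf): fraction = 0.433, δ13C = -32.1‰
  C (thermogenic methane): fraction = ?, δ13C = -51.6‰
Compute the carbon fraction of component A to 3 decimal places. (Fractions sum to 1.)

Let f_A and f_C be the unknown fractions; fractions sum to 1 so f_A + f_C = 0.567.
Mass balance: Σ fᵢ·δᵢ = δ_bulk ⇒ f_A·(-38.5) + f_C·(-51.6) = -40.8 − (-13.899) = -26.901
Substitute f_C = 0.567 − f_A:
f_A·(-38.5 − -51.6) = -26.901 − 0.567×(-51.6) = 2.357
f_A = 2.357 / 13.1 = 0.1799

0.180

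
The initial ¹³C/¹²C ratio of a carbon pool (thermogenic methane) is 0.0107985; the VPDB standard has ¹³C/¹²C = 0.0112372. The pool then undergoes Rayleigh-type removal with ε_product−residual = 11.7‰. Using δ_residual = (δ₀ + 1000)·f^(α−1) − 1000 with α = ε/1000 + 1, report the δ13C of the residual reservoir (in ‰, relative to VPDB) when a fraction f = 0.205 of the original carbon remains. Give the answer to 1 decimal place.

δ₀ = (0.0107985/0.0112372 − 1)×1000 = (0.960960 − 1)×1000 = -39.040‰
α − 1 = ε/1000 = 0.0117
f^(α−1) = 0.205^(0.0117) = 0.981629
δ_res = (-39.040 + 1000) × 0.981629 − 1000 = 943.307 − 1000 = -56.69‰

-56.7‰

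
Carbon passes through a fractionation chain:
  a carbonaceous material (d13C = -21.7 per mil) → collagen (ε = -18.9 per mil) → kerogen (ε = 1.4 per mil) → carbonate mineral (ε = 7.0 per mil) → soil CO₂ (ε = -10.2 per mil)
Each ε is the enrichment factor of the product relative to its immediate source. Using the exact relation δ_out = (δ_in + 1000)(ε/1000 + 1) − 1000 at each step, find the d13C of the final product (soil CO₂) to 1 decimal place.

-42.0 per mil

step 1: δ = (-21.70 + 1000)·(-18.9/1000 + 1) − 1000 = -40.19 per mil
step 2: δ = (-40.19 + 1000)·(1.4/1000 + 1) − 1000 = -38.85 per mil
step 3: δ = (-38.85 + 1000)·(7.0/1000 + 1) − 1000 = -32.12 per mil
step 4: δ = (-32.12 + 1000)·(-10.2/1000 + 1) − 1000 = -41.99 per mil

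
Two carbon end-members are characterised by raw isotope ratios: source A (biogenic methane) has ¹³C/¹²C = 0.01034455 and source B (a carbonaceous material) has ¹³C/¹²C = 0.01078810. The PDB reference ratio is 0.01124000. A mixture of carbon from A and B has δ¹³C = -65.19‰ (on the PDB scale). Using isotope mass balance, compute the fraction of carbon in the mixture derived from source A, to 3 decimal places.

δ_A = (0.01034455/0.01124000 − 1)×1000 = (0.920334 − 1)×1000 = -79.666‰
δ_B = (0.01078810/0.01124000 − 1)×1000 = (0.959795 − 1)×1000 = -40.205‰
f_A = (δ_mix − δ_B)/(δ_A − δ_B) = (-65.19 − (-40.205))/(-79.666 − (-40.205))
f_A = -24.985 / -39.462 = 0.6332

0.633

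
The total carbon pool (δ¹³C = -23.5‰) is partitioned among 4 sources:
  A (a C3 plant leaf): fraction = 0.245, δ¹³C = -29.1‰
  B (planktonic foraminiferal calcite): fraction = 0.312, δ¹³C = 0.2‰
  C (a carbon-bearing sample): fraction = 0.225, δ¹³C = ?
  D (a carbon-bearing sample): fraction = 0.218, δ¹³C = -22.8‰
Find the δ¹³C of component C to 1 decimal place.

-50.9‰

Isotope mass balance: δ_bulk = Σ fᵢ·δᵢ.
-23.5 = 0.245×(-29.1) + 0.312×(0.2) + 0.225×δ_C + 0.218×(-22.8)
0.225·δ_C = -23.5 − (-12.037) = -11.463
δ_C = -11.463 / 0.225 = -50.94‰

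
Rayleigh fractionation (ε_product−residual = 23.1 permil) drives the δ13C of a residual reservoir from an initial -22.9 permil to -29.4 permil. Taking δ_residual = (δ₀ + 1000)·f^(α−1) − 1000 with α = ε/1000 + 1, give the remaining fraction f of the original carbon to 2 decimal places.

0.75

α − 1 = ε/1000 = 0.0231
(δ_res + 1000)/(δ₀ + 1000) = (-29.4 + 1000)/(-22.9 + 1000) = 970.6/977.1 = 0.993348
f = 0.993348^(1/0.0231) = exp(ln(0.993348)/0.0231) = exp(-0.00667/0.0231)
f = exp(-0.2889) = 0.7491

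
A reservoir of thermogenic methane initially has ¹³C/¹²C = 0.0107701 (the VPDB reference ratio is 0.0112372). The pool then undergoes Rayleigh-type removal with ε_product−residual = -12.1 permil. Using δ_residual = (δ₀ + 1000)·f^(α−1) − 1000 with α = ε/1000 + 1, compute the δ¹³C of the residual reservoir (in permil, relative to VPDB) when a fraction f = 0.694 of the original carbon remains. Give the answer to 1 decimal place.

-37.3 permil

δ₀ = (0.0107701/0.0112372 − 1)×1000 = (0.958433 − 1)×1000 = -41.567 permil
α − 1 = ε/1000 = -0.0121
f^(α−1) = 0.694^(-0.0121) = 1.004430
δ_res = (-41.567 + 1000) × 1.004430 − 1000 = 962.678 − 1000 = -37.32 permil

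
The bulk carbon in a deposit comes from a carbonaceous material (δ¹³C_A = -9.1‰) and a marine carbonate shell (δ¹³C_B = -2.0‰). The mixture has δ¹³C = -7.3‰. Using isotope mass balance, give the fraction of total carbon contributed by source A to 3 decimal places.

0.746

δ_mix = f_A·δ_A + (1 − f_A)·δ_B  ⇒  f_A = (δ_mix − δ_B)/(δ_A − δ_B)
f_A = (-7.3 − (-2.0)) / (-9.1 − (-2.0))
f_A = -5.3 / -7.1 = 0.7465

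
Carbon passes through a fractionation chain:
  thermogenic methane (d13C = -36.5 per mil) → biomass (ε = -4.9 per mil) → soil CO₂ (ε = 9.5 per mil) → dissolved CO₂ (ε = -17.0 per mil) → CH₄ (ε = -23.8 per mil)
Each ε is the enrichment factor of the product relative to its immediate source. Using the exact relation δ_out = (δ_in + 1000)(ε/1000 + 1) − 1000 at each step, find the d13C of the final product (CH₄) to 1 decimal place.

-71.2 per mil

step 1: δ = (-36.50 + 1000)·(-4.9/1000 + 1) − 1000 = -41.22 per mil
step 2: δ = (-41.22 + 1000)·(9.5/1000 + 1) − 1000 = -32.11 per mil
step 3: δ = (-32.11 + 1000)·(-17.0/1000 + 1) − 1000 = -48.57 per mil
step 4: δ = (-48.57 + 1000)·(-23.8/1000 + 1) − 1000 = -71.21 per mil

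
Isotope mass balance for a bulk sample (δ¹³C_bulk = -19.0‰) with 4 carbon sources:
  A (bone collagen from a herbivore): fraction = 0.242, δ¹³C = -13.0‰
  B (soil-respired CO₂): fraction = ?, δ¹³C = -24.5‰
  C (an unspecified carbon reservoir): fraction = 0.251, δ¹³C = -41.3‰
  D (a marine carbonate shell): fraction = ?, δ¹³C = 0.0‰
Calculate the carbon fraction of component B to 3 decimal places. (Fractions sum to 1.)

Let f_B and f_D be the unknown fractions; fractions sum to 1 so f_B + f_D = 0.507.
Mass balance: Σ fᵢ·δᵢ = δ_bulk ⇒ f_B·(-24.5) + f_D·(-0.0) = -19.0 − (-13.512) = -5.488
Substitute f_D = 0.507 − f_B:
f_B·(-24.5 − -0.0) = -5.488 − 0.507×(-0.0) = -5.488
f_B = -5.488 / -24.5 = 0.2240

0.224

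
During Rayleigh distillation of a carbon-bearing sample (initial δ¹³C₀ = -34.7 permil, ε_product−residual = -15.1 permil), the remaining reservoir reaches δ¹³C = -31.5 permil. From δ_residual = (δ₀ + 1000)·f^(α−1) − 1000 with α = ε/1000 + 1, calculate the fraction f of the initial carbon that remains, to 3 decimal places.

α − 1 = ε/1000 = -0.0151
(δ_res + 1000)/(δ₀ + 1000) = (-31.5 + 1000)/(-34.7 + 1000) = 968.5/965.3 = 1.003315
f = 1.003315^(1/-0.0151) = exp(ln(1.003315)/-0.0151) = exp(0.00331/-0.0151)
f = exp(-0.2192) = 0.8032

0.803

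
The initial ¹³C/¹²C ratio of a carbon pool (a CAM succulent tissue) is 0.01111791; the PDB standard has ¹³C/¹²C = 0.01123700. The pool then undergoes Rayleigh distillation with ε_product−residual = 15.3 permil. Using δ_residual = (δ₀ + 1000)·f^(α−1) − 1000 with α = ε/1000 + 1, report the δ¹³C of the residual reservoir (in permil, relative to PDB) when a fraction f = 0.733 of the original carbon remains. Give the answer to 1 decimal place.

-15.3 permil

δ₀ = (0.01111791/0.01123700 − 1)×1000 = (0.989402 − 1)×1000 = -10.598 permil
α − 1 = ε/1000 = 0.0153
f^(α−1) = 0.733^(0.0153) = 0.995259
δ_res = (-10.598 + 1000) × 0.995259 − 1000 = 984.711 − 1000 = -15.29 permil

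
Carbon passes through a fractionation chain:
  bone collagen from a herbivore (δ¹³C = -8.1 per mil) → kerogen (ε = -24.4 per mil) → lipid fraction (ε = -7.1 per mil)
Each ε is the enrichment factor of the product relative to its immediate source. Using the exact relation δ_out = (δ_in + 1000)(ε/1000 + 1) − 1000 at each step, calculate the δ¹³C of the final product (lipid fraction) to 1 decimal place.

-39.2 per mil

step 1: δ = (-8.10 + 1000)·(-24.4/1000 + 1) − 1000 = -32.30 per mil
step 2: δ = (-32.30 + 1000)·(-7.1/1000 + 1) − 1000 = -39.17 per mil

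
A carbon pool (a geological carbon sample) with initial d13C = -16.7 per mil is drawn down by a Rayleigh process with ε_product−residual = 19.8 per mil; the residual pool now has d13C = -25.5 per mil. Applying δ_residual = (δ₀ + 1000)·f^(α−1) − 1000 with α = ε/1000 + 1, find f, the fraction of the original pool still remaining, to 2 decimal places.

α − 1 = ε/1000 = 0.0198
(δ_res + 1000)/(δ₀ + 1000) = (-25.5 + 1000)/(-16.7 + 1000) = 974.5/983.3 = 0.991051
f = 0.991051^(1/0.0198) = exp(ln(0.991051)/0.0198) = exp(-0.00899/0.0198)
f = exp(-0.4540) = 0.6351

0.64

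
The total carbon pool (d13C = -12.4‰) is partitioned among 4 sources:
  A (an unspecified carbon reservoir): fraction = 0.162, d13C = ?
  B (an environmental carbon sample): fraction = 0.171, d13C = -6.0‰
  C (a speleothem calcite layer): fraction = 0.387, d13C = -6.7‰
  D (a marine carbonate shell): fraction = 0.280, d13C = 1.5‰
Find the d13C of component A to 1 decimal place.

-56.8‰

Isotope mass balance: δ_bulk = Σ fᵢ·δᵢ.
-12.4 = 0.162×δ_A + 0.171×(-6.0) + 0.387×(-6.7) + 0.280×(1.5)
0.162·δ_A = -12.4 − (-3.199) = -9.201
δ_A = -9.201 / 0.162 = -56.80‰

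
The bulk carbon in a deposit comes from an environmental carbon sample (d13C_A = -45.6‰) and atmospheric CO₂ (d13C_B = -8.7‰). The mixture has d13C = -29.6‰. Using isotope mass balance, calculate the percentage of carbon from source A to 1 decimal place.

δ_mix = f_A·δ_A + (1 − f_A)·δ_B  ⇒  f_A = (δ_mix − δ_B)/(δ_A − δ_B)
f_A = (-29.6 − (-8.7)) / (-45.6 − (-8.7))
f_A = -20.9 / -36.9 = 0.5664

56.6%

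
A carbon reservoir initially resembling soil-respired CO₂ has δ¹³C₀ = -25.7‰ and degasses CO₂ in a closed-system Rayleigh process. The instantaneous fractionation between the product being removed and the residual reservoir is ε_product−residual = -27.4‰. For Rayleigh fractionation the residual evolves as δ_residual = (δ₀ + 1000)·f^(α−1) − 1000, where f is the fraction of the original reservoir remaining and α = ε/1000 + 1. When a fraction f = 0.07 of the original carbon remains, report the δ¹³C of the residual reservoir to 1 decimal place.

47.9‰

Rayleigh residual: δ_res = (δ₀ + 1000)·f^(α−1) − 1000
α = ε/1000 + 1 = 0.97260, so α − 1 = -0.02740
f^(α−1) = 0.07^(-0.02740) = 1.075584
δ_res = (-25.7 + 1000) × 1.075584 − 1000 = 1047.941 − 1000 = 47.94‰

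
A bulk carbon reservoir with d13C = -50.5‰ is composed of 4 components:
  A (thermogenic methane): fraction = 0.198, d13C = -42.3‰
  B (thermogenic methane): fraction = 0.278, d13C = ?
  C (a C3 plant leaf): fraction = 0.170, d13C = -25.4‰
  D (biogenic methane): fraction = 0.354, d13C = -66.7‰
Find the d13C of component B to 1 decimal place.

-51.1‰

Isotope mass balance: δ_bulk = Σ fᵢ·δᵢ.
-50.5 = 0.198×(-42.3) + 0.278×δ_B + 0.170×(-25.4) + 0.354×(-66.7)
0.278·δ_B = -50.5 − (-36.305) = -14.195
δ_B = -14.195 / 0.278 = -51.06‰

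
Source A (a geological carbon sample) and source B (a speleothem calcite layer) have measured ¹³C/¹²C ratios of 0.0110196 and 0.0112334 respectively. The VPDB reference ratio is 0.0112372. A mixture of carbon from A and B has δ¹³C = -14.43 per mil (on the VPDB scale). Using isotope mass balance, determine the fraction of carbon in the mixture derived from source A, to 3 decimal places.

0.741

δ_A = (0.0110196/0.0112372 − 1)×1000 = (0.980636 − 1)×1000 = -19.364 per mil
δ_B = (0.0112334/0.0112372 − 1)×1000 = (0.999662 − 1)×1000 = -0.338 per mil
f_A = (δ_mix − δ_B)/(δ_A − δ_B) = (-14.43 − (-0.338))/(-19.364 − (-0.338))
f_A = -14.092 / -19.026 = 0.7407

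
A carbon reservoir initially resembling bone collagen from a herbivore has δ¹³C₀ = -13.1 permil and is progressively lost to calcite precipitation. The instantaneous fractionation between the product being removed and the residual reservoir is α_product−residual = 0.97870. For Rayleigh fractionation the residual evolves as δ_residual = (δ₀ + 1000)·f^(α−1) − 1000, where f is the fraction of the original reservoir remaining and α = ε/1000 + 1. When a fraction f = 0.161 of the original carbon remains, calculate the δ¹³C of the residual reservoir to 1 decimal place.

26.0 permil

Rayleigh residual: δ_res = (δ₀ + 1000)·f^(α−1) − 1000
α − 1 = -0.02130
f^(α−1) = 0.161^(-0.02130) = 1.039668
δ_res = (-13.1 + 1000) × 1.039668 − 1000 = 1026.048 − 1000 = 26.05 permil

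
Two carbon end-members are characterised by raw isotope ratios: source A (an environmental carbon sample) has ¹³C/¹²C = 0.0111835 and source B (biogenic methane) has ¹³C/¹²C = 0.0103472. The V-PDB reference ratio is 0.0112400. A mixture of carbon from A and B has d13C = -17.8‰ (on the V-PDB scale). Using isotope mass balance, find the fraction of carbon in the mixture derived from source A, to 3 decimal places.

δ_A = (0.0111835/0.0112400 − 1)×1000 = (0.994973 − 1)×1000 = -5.027‰
δ_B = (0.0103472/0.0112400 − 1)×1000 = (0.920569 − 1)×1000 = -79.431‰
f_A = (δ_mix − δ_B)/(δ_A − δ_B) = (-17.8 − (-79.431))/(-5.027 − (-79.431))
f_A = 61.631 / 74.404 = 0.8283

0.828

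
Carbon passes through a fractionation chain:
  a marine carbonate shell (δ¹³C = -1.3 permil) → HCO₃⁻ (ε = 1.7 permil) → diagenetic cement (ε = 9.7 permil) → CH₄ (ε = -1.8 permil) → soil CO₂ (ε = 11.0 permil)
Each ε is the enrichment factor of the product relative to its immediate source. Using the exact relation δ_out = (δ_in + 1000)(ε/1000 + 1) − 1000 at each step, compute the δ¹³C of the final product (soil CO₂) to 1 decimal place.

step 1: δ = (-1.30 + 1000)·(1.7/1000 + 1) − 1000 = 0.40 permil
step 2: δ = (0.40 + 1000)·(9.7/1000 + 1) − 1000 = 10.10 permil
step 3: δ = (10.10 + 1000)·(-1.8/1000 + 1) − 1000 = 8.28 permil
step 4: δ = (8.28 + 1000)·(11.0/1000 + 1) − 1000 = 19.37 permil

19.4 permil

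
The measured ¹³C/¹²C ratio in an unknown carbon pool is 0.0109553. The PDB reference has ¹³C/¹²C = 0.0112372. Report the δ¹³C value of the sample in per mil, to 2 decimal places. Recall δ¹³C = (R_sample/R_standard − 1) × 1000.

-25.09 per mil

δ¹³C = (R_sample / R_standard − 1) × 1000
R_sample / R_standard = 0.0109553 / 0.0112372 = 0.974914
δ¹³C = (0.974914 − 1) × 1000 = -25.086 per mil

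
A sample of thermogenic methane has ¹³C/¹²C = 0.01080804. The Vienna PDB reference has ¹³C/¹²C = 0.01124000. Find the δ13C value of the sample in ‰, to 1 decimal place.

-38.4‰

δ13C = (R_sample / R_standard − 1) × 1000
R_sample / R_standard = 0.01080804 / 0.01124000 = 0.961569
δ13C = (0.961569 − 1) × 1000 = -38.43‰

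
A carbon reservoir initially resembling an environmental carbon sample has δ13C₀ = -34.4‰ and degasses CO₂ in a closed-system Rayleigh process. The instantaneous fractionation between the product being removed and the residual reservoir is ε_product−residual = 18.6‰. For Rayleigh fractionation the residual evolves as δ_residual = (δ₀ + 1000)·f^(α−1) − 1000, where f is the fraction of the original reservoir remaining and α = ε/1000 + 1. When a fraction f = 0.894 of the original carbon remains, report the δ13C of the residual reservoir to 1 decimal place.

Rayleigh residual: δ_res = (δ₀ + 1000)·f^(α−1) − 1000
α = ε/1000 + 1 = 1.01860, so α − 1 = 0.01860
f^(α−1) = 0.894^(0.01860) = 0.997918
δ_res = (-34.4 + 1000) × 0.997918 − 1000 = 963.590 − 1000 = -36.41‰

-36.4‰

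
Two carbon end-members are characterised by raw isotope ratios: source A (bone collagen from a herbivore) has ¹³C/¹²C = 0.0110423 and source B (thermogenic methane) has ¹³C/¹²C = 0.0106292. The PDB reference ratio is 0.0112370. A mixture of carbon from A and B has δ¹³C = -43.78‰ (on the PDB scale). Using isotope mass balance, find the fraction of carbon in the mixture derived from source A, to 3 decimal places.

δ_A = (0.0110423/0.0112370 − 1)×1000 = (0.982673 − 1)×1000 = -17.327‰
δ_B = (0.0106292/0.0112370 − 1)×1000 = (0.945911 − 1)×1000 = -54.089‰
f_A = (δ_mix − δ_B)/(δ_A − δ_B) = (-43.78 − (-54.089))/(-17.327 − (-54.089))
f_A = 10.309 / 36.762 = 0.2804

0.280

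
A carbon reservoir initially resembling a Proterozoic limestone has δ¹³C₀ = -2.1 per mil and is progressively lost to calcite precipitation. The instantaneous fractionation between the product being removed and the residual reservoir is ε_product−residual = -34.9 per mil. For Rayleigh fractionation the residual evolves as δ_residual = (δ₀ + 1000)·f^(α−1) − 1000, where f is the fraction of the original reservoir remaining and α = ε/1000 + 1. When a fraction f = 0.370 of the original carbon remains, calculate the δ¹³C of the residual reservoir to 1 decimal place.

33.1 per mil

Rayleigh residual: δ_res = (δ₀ + 1000)·f^(α−1) − 1000
α = ε/1000 + 1 = 0.96510, so α − 1 = -0.03490
f^(α−1) = 0.370^(-0.03490) = 1.035308
δ_res = (-2.1 + 1000) × 1.035308 − 1000 = 1033.134 − 1000 = 33.13 per mil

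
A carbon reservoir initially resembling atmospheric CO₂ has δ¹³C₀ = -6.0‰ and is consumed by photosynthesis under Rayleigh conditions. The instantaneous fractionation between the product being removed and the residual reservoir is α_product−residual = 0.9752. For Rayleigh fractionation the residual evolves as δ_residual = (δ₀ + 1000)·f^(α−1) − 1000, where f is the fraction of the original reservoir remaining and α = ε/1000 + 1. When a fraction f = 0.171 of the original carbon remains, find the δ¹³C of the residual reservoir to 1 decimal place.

Rayleigh residual: δ_res = (δ₀ + 1000)·f^(α−1) − 1000
α − 1 = -0.02480
f^(α−1) = 0.171^(-0.02480) = 1.044772
δ_res = (-6.0 + 1000) × 1.044772 − 1000 = 1038.504 − 1000 = 38.50‰

38.5‰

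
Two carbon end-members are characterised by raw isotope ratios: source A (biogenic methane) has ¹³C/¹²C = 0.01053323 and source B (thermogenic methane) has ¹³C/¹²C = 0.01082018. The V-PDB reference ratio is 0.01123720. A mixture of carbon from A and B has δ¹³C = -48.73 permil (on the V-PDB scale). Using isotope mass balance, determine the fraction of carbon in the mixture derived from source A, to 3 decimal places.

0.455

δ_A = (0.01053323/0.01123720 − 1)×1000 = (0.937354 − 1)×1000 = -62.646 permil
δ_B = (0.01082018/0.01123720 − 1)×1000 = (0.962889 − 1)×1000 = -37.111 permil
f_A = (δ_mix − δ_B)/(δ_A − δ_B) = (-48.73 − (-37.111))/(-62.646 − (-37.111))
f_A = -11.619 / -25.536 = 0.4550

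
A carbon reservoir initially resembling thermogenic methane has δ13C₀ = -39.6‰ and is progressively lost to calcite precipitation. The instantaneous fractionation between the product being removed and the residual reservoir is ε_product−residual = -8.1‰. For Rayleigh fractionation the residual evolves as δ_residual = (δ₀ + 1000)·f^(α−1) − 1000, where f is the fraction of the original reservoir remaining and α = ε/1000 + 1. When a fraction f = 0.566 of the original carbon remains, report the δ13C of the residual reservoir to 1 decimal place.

-35.2‰

Rayleigh residual: δ_res = (δ₀ + 1000)·f^(α−1) − 1000
α = ε/1000 + 1 = 0.99190, so α − 1 = -0.00810
f^(α−1) = 0.566^(-0.00810) = 1.004621
δ_res = (-39.6 + 1000) × 1.004621 − 1000 = 964.838 − 1000 = -35.16‰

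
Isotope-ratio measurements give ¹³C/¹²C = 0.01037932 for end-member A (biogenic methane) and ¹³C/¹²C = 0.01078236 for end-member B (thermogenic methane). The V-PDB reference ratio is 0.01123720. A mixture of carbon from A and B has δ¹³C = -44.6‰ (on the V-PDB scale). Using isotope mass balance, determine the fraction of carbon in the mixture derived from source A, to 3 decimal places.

δ_A = (0.01037932/0.01123720 − 1)×1000 = (0.923657 − 1)×1000 = -76.343‰
δ_B = (0.01078236/0.01123720 − 1)×1000 = (0.959524 − 1)×1000 = -40.476‰
f_A = (δ_mix − δ_B)/(δ_A − δ_B) = (-44.6 − (-40.476))/(-76.343 − (-40.476))
f_A = -4.124 / -35.867 = 0.1150

0.115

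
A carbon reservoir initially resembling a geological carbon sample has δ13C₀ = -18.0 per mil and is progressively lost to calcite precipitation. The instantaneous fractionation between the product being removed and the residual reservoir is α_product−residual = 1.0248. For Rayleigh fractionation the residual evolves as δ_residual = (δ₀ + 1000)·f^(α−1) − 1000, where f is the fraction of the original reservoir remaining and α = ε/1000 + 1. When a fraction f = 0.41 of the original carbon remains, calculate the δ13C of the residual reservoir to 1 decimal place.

Rayleigh residual: δ_res = (δ₀ + 1000)·f^(α−1) − 1000
α − 1 = 0.02480
f^(α−1) = 0.41^(0.02480) = 0.978131
δ_res = (-18.0 + 1000) × 0.978131 − 1000 = 960.525 − 1000 = -39.48 per mil

-39.5 per mil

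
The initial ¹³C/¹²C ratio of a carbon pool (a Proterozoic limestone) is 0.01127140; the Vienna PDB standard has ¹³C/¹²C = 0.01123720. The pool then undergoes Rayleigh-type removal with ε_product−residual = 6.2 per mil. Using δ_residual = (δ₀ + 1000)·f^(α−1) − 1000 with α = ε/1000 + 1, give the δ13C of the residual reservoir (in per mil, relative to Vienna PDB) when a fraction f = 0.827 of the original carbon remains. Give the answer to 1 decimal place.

1.9 per mil

δ₀ = (0.01127140/0.01123720 − 1)×1000 = (1.003043 − 1)×1000 = 3.043 per mil
α − 1 = ε/1000 = 0.0062
f^(α−1) = 0.827^(0.0062) = 0.998823
δ_res = (3.043 + 1000) × 0.998823 − 1000 = 1001.863 − 1000 = 1.86 per mil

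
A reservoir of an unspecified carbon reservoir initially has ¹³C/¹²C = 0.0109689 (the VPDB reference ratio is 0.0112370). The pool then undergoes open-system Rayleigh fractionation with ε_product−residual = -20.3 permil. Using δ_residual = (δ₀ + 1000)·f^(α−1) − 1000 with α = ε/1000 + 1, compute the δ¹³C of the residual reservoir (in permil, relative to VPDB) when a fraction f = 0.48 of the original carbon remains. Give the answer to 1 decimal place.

-9.2 permil

δ₀ = (0.0109689/0.0112370 − 1)×1000 = (0.976141 − 1)×1000 = -23.859 permil
α − 1 = ε/1000 = -0.0203
f^(α−1) = 0.48^(-0.0203) = 1.015011
δ_res = (-23.859 + 1000) × 1.015011 − 1000 = 990.794 − 1000 = -9.21 permil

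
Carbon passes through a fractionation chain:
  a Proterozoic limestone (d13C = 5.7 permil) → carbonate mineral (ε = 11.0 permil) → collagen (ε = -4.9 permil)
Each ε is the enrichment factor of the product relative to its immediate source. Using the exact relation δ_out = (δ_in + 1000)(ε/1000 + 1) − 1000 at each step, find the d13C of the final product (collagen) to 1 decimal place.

11.8 permil

step 1: δ = (5.70 + 1000)·(11.0/1000 + 1) − 1000 = 16.76 permil
step 2: δ = (16.76 + 1000)·(-4.9/1000 + 1) − 1000 = 11.78 permil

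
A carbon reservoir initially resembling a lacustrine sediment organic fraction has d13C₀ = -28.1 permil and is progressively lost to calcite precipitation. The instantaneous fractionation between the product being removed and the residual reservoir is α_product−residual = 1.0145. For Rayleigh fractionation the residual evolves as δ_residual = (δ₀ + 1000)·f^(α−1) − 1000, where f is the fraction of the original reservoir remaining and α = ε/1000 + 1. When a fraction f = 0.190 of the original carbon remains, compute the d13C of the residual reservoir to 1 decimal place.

Rayleigh residual: δ_res = (δ₀ + 1000)·f^(α−1) − 1000
α − 1 = 0.01450
f^(α−1) = 0.190^(0.01450) = 0.976207
δ_res = (-28.1 + 1000) × 0.976207 − 1000 = 948.776 − 1000 = -51.22 permil

-51.2 permil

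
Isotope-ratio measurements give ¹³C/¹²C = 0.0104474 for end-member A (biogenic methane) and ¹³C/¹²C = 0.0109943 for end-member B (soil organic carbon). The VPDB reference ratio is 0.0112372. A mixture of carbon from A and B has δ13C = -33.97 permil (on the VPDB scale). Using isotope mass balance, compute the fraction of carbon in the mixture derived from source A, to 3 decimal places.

δ_A = (0.0104474/0.0112372 − 1)×1000 = (0.929716 − 1)×1000 = -70.284 permil
δ_B = (0.0109943/0.0112372 − 1)×1000 = (0.978384 − 1)×1000 = -21.616 permil
f_A = (δ_mix − δ_B)/(δ_A − δ_B) = (-33.97 − (-21.616))/(-70.284 − (-21.616))
f_A = -12.354 / -48.669 = 0.2538

0.254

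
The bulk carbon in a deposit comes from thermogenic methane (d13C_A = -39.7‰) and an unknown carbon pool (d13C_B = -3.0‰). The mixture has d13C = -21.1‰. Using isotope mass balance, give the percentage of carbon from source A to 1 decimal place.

49.3%

δ_mix = f_A·δ_A + (1 − f_A)·δ_B  ⇒  f_A = (δ_mix − δ_B)/(δ_A − δ_B)
f_A = (-21.1 − (-3.0)) / (-39.7 − (-3.0))
f_A = -18.1 / -36.7 = 0.4932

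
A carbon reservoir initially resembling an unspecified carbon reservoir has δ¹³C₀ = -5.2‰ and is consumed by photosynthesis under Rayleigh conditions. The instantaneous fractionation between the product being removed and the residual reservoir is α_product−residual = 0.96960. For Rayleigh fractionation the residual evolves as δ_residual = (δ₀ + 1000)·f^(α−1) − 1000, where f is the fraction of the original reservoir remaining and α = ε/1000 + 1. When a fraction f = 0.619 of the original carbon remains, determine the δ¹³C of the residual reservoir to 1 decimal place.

Rayleigh residual: δ_res = (δ₀ + 1000)·f^(α−1) − 1000
α − 1 = -0.03040
f^(α−1) = 0.619^(-0.03040) = 1.014688
δ_res = (-5.2 + 1000) × 1.014688 − 1000 = 1009.412 − 1000 = 9.41‰

9.4‰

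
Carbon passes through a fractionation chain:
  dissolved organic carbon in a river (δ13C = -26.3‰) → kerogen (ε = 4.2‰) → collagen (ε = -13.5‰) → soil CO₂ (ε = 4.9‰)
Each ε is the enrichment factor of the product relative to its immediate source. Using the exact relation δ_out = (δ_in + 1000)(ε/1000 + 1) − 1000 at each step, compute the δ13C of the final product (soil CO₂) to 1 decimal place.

step 1: δ = (-26.30 + 1000)·(4.2/1000 + 1) − 1000 = -22.21‰
step 2: δ = (-22.21 + 1000)·(-13.5/1000 + 1) − 1000 = -35.41‰
step 3: δ = (-35.41 + 1000)·(4.9/1000 + 1) − 1000 = -30.68‰

-30.7‰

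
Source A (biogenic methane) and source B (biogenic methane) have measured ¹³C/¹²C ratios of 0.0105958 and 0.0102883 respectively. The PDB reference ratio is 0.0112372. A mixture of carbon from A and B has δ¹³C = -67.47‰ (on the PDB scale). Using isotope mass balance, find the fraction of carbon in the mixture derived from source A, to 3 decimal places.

0.620

δ_A = (0.0105958/0.0112372 − 1)×1000 = (0.942922 − 1)×1000 = -57.078‰
δ_B = (0.0102883/0.0112372 − 1)×1000 = (0.915557 − 1)×1000 = -84.443‰
f_A = (δ_mix − δ_B)/(δ_A − δ_B) = (-67.47 − (-84.443))/(-57.078 − (-84.443))
f_A = 16.973 / 27.364 = 0.6202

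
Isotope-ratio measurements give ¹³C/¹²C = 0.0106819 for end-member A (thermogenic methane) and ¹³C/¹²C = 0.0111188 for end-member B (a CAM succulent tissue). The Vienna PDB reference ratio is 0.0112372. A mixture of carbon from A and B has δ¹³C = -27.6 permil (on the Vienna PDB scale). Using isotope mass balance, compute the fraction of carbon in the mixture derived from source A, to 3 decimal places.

0.439

δ_A = (0.0106819/0.0112372 − 1)×1000 = (0.950584 − 1)×1000 = -49.416 permil
δ_B = (0.0111188/0.0112372 − 1)×1000 = (0.989464 − 1)×1000 = -10.536 permil
f_A = (δ_mix − δ_B)/(δ_A − δ_B) = (-27.6 − (-10.536))/(-49.416 − (-10.536))
f_A = -17.064 / -38.880 = 0.4389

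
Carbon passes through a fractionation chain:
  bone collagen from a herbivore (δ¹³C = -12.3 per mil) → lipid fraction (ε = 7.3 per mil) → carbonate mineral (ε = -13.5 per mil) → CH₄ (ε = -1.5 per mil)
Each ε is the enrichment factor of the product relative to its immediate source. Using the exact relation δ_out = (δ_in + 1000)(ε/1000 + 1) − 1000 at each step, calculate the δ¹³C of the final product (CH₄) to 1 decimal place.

-20.0 per mil

step 1: δ = (-12.30 + 1000)·(7.3/1000 + 1) − 1000 = -5.09 per mil
step 2: δ = (-5.09 + 1000)·(-13.5/1000 + 1) − 1000 = -18.52 per mil
step 3: δ = (-18.52 + 1000)·(-1.5/1000 + 1) − 1000 = -19.99 per mil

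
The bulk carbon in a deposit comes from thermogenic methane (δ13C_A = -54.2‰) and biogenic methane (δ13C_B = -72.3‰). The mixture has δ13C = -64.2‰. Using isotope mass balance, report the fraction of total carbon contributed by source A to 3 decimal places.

δ_mix = f_A·δ_A + (1 − f_A)·δ_B  ⇒  f_A = (δ_mix − δ_B)/(δ_A − δ_B)
f_A = (-64.2 − (-72.3)) / (-54.2 − (-72.3))
f_A = 8.1 / 18.1 = 0.4475

0.448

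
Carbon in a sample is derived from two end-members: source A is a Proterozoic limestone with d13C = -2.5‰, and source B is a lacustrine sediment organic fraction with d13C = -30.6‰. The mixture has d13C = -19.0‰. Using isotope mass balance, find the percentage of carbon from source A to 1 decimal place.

δ_mix = f_A·δ_A + (1 − f_A)·δ_B  ⇒  f_A = (δ_mix − δ_B)/(δ_A − δ_B)
f_A = (-19.0 − (-30.6)) / (-2.5 − (-30.6))
f_A = 11.6 / 28.1 = 0.4128

41.3%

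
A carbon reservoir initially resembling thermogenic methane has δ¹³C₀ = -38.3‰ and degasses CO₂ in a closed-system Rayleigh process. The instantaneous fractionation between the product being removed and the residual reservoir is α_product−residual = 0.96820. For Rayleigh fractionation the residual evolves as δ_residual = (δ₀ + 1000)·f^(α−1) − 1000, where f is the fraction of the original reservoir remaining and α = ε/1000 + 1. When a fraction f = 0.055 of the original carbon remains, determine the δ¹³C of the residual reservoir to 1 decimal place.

54.6‰

Rayleigh residual: δ_res = (δ₀ + 1000)·f^(α−1) − 1000
α − 1 = -0.03180
f^(α−1) = 0.055^(-0.03180) = 1.096621
δ_res = (-38.3 + 1000) × 1.096621 − 1000 = 1054.620 − 1000 = 54.62‰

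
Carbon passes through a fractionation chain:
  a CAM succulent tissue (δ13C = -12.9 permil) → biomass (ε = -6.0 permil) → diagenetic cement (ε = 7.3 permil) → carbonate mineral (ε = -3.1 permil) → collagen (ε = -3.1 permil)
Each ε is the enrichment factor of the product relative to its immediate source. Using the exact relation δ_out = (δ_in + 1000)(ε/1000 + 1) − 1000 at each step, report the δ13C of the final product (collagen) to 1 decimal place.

-17.8 permil

step 1: δ = (-12.90 + 1000)·(-6.0/1000 + 1) − 1000 = -18.82 permil
step 2: δ = (-18.82 + 1000)·(7.3/1000 + 1) − 1000 = -11.66 permil
step 3: δ = (-11.66 + 1000)·(-3.1/1000 + 1) − 1000 = -14.72 permil
step 4: δ = (-14.72 + 1000)·(-3.1/1000 + 1) − 1000 = -17.78 permil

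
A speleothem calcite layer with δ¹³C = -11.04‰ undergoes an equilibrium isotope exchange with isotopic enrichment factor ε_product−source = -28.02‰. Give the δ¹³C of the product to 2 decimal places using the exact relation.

-38.75‰

Exactly, δ_product = (δ_source + 1000)·(ε/1000 + 1) − 1000.
δ_product = (-11.04 + 1000) × (-28.02/1000 + 1) − 1000
δ_product = -38.751‰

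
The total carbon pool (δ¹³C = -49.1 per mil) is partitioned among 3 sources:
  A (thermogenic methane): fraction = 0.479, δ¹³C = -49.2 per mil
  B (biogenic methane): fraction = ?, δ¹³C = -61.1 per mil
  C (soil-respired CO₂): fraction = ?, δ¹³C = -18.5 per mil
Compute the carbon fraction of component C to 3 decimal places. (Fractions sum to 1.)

0.148

Let f_C and f_B be the unknown fractions; fractions sum to 1 so f_C + f_B = 0.521.
Mass balance: Σ fᵢ·δᵢ = δ_bulk ⇒ f_C·(-18.5) + f_B·(-61.1) = -49.1 − (-23.567) = -25.533
Substitute f_B = 0.521 − f_C:
f_C·(-18.5 − -61.1) = -25.533 − 0.521×(-61.1) = 6.300
f_C = 6.300 / 42.6 = 0.1479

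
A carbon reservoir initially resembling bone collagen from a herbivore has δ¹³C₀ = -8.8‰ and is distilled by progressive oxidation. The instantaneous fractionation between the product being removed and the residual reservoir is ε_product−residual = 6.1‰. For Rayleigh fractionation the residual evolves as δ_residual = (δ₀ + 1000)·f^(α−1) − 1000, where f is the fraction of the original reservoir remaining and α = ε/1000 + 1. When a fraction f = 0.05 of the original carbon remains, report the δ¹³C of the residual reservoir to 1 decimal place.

Rayleigh residual: δ_res = (δ₀ + 1000)·f^(α−1) − 1000
α = ε/1000 + 1 = 1.00610, so α − 1 = 0.00610
f^(α−1) = 0.05^(0.00610) = 0.981892
δ_res = (-8.8 + 1000) × 0.981892 − 1000 = 973.251 − 1000 = -26.75‰

-26.7‰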